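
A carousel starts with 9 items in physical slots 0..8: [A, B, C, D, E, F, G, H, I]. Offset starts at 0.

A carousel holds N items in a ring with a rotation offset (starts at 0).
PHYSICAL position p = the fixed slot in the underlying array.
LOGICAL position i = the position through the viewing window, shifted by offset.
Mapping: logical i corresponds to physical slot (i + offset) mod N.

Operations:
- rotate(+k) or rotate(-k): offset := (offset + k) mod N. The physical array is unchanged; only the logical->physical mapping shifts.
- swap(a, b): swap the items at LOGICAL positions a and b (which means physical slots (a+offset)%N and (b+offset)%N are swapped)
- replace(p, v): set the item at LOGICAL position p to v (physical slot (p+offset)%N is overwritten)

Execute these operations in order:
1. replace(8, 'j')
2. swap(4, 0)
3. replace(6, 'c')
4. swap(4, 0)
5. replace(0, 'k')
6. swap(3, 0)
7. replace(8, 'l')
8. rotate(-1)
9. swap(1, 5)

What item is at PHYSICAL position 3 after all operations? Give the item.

After op 1 (replace(8, 'j')): offset=0, physical=[A,B,C,D,E,F,G,H,j], logical=[A,B,C,D,E,F,G,H,j]
After op 2 (swap(4, 0)): offset=0, physical=[E,B,C,D,A,F,G,H,j], logical=[E,B,C,D,A,F,G,H,j]
After op 3 (replace(6, 'c')): offset=0, physical=[E,B,C,D,A,F,c,H,j], logical=[E,B,C,D,A,F,c,H,j]
After op 4 (swap(4, 0)): offset=0, physical=[A,B,C,D,E,F,c,H,j], logical=[A,B,C,D,E,F,c,H,j]
After op 5 (replace(0, 'k')): offset=0, physical=[k,B,C,D,E,F,c,H,j], logical=[k,B,C,D,E,F,c,H,j]
After op 6 (swap(3, 0)): offset=0, physical=[D,B,C,k,E,F,c,H,j], logical=[D,B,C,k,E,F,c,H,j]
After op 7 (replace(8, 'l')): offset=0, physical=[D,B,C,k,E,F,c,H,l], logical=[D,B,C,k,E,F,c,H,l]
After op 8 (rotate(-1)): offset=8, physical=[D,B,C,k,E,F,c,H,l], logical=[l,D,B,C,k,E,F,c,H]
After op 9 (swap(1, 5)): offset=8, physical=[E,B,C,k,D,F,c,H,l], logical=[l,E,B,C,k,D,F,c,H]

Answer: k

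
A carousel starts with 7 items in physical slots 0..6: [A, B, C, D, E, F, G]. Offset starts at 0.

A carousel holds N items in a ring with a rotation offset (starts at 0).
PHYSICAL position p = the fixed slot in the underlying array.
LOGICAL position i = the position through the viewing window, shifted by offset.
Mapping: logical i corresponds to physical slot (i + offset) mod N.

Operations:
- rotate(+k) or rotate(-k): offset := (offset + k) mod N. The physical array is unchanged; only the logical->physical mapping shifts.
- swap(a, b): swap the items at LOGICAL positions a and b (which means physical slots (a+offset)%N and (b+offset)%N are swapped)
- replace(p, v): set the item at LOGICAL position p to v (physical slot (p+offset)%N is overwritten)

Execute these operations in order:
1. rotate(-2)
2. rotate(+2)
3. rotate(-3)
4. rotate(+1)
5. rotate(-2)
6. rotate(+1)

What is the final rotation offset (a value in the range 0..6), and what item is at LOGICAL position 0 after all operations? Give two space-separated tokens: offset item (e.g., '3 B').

After op 1 (rotate(-2)): offset=5, physical=[A,B,C,D,E,F,G], logical=[F,G,A,B,C,D,E]
After op 2 (rotate(+2)): offset=0, physical=[A,B,C,D,E,F,G], logical=[A,B,C,D,E,F,G]
After op 3 (rotate(-3)): offset=4, physical=[A,B,C,D,E,F,G], logical=[E,F,G,A,B,C,D]
After op 4 (rotate(+1)): offset=5, physical=[A,B,C,D,E,F,G], logical=[F,G,A,B,C,D,E]
After op 5 (rotate(-2)): offset=3, physical=[A,B,C,D,E,F,G], logical=[D,E,F,G,A,B,C]
After op 6 (rotate(+1)): offset=4, physical=[A,B,C,D,E,F,G], logical=[E,F,G,A,B,C,D]

Answer: 4 E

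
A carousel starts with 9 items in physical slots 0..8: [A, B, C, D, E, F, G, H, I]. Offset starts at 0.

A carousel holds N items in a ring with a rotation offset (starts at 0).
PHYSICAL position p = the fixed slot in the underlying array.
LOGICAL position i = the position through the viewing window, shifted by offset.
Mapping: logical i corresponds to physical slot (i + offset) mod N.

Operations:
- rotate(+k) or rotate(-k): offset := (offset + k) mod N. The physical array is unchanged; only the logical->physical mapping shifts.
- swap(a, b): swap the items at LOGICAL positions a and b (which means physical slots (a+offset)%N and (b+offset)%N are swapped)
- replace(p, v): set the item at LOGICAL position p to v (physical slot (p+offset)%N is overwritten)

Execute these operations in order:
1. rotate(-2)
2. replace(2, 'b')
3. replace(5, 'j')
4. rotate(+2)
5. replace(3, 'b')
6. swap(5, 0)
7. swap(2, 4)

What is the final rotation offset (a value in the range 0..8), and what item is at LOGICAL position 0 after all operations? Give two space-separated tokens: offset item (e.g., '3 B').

After op 1 (rotate(-2)): offset=7, physical=[A,B,C,D,E,F,G,H,I], logical=[H,I,A,B,C,D,E,F,G]
After op 2 (replace(2, 'b')): offset=7, physical=[b,B,C,D,E,F,G,H,I], logical=[H,I,b,B,C,D,E,F,G]
After op 3 (replace(5, 'j')): offset=7, physical=[b,B,C,j,E,F,G,H,I], logical=[H,I,b,B,C,j,E,F,G]
After op 4 (rotate(+2)): offset=0, physical=[b,B,C,j,E,F,G,H,I], logical=[b,B,C,j,E,F,G,H,I]
After op 5 (replace(3, 'b')): offset=0, physical=[b,B,C,b,E,F,G,H,I], logical=[b,B,C,b,E,F,G,H,I]
After op 6 (swap(5, 0)): offset=0, physical=[F,B,C,b,E,b,G,H,I], logical=[F,B,C,b,E,b,G,H,I]
After op 7 (swap(2, 4)): offset=0, physical=[F,B,E,b,C,b,G,H,I], logical=[F,B,E,b,C,b,G,H,I]

Answer: 0 F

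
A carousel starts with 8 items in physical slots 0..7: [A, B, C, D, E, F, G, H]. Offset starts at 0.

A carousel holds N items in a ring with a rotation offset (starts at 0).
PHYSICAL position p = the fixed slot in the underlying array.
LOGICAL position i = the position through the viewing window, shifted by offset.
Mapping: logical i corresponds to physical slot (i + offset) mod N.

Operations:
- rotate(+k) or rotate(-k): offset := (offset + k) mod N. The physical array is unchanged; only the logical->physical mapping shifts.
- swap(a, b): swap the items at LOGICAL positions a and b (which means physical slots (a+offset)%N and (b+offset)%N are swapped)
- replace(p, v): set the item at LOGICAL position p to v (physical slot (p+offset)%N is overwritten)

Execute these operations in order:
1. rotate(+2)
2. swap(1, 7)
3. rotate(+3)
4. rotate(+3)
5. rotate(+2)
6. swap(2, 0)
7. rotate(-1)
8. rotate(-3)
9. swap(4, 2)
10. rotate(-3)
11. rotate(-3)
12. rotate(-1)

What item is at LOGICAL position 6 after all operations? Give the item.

Answer: F

Derivation:
After op 1 (rotate(+2)): offset=2, physical=[A,B,C,D,E,F,G,H], logical=[C,D,E,F,G,H,A,B]
After op 2 (swap(1, 7)): offset=2, physical=[A,D,C,B,E,F,G,H], logical=[C,B,E,F,G,H,A,D]
After op 3 (rotate(+3)): offset=5, physical=[A,D,C,B,E,F,G,H], logical=[F,G,H,A,D,C,B,E]
After op 4 (rotate(+3)): offset=0, physical=[A,D,C,B,E,F,G,H], logical=[A,D,C,B,E,F,G,H]
After op 5 (rotate(+2)): offset=2, physical=[A,D,C,B,E,F,G,H], logical=[C,B,E,F,G,H,A,D]
After op 6 (swap(2, 0)): offset=2, physical=[A,D,E,B,C,F,G,H], logical=[E,B,C,F,G,H,A,D]
After op 7 (rotate(-1)): offset=1, physical=[A,D,E,B,C,F,G,H], logical=[D,E,B,C,F,G,H,A]
After op 8 (rotate(-3)): offset=6, physical=[A,D,E,B,C,F,G,H], logical=[G,H,A,D,E,B,C,F]
After op 9 (swap(4, 2)): offset=6, physical=[E,D,A,B,C,F,G,H], logical=[G,H,E,D,A,B,C,F]
After op 10 (rotate(-3)): offset=3, physical=[E,D,A,B,C,F,G,H], logical=[B,C,F,G,H,E,D,A]
After op 11 (rotate(-3)): offset=0, physical=[E,D,A,B,C,F,G,H], logical=[E,D,A,B,C,F,G,H]
After op 12 (rotate(-1)): offset=7, physical=[E,D,A,B,C,F,G,H], logical=[H,E,D,A,B,C,F,G]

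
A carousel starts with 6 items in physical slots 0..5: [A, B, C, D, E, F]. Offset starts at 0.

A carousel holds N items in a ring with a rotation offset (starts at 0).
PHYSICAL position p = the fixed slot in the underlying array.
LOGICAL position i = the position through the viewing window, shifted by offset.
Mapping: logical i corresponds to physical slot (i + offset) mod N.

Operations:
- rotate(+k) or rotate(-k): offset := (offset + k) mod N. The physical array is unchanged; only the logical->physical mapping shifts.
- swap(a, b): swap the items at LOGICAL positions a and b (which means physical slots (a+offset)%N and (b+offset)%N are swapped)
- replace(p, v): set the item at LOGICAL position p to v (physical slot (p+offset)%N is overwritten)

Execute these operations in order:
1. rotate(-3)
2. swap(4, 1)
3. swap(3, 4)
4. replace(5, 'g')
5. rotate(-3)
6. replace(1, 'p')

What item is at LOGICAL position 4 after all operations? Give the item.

Answer: B

Derivation:
After op 1 (rotate(-3)): offset=3, physical=[A,B,C,D,E,F], logical=[D,E,F,A,B,C]
After op 2 (swap(4, 1)): offset=3, physical=[A,E,C,D,B,F], logical=[D,B,F,A,E,C]
After op 3 (swap(3, 4)): offset=3, physical=[E,A,C,D,B,F], logical=[D,B,F,E,A,C]
After op 4 (replace(5, 'g')): offset=3, physical=[E,A,g,D,B,F], logical=[D,B,F,E,A,g]
After op 5 (rotate(-3)): offset=0, physical=[E,A,g,D,B,F], logical=[E,A,g,D,B,F]
After op 6 (replace(1, 'p')): offset=0, physical=[E,p,g,D,B,F], logical=[E,p,g,D,B,F]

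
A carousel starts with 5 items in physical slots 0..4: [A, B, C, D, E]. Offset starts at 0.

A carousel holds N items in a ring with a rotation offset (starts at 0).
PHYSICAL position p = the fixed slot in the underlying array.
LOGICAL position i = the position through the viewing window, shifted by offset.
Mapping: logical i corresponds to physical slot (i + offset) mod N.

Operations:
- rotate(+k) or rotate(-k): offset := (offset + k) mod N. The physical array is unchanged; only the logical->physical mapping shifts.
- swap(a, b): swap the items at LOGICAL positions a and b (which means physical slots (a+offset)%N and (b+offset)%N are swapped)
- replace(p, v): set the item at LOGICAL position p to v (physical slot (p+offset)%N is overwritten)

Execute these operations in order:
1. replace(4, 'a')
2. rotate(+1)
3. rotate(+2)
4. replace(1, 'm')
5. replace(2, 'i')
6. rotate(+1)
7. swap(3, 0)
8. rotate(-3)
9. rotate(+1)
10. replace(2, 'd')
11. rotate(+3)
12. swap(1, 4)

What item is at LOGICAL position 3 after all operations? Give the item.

Answer: D

Derivation:
After op 1 (replace(4, 'a')): offset=0, physical=[A,B,C,D,a], logical=[A,B,C,D,a]
After op 2 (rotate(+1)): offset=1, physical=[A,B,C,D,a], logical=[B,C,D,a,A]
After op 3 (rotate(+2)): offset=3, physical=[A,B,C,D,a], logical=[D,a,A,B,C]
After op 4 (replace(1, 'm')): offset=3, physical=[A,B,C,D,m], logical=[D,m,A,B,C]
After op 5 (replace(2, 'i')): offset=3, physical=[i,B,C,D,m], logical=[D,m,i,B,C]
After op 6 (rotate(+1)): offset=4, physical=[i,B,C,D,m], logical=[m,i,B,C,D]
After op 7 (swap(3, 0)): offset=4, physical=[i,B,m,D,C], logical=[C,i,B,m,D]
After op 8 (rotate(-3)): offset=1, physical=[i,B,m,D,C], logical=[B,m,D,C,i]
After op 9 (rotate(+1)): offset=2, physical=[i,B,m,D,C], logical=[m,D,C,i,B]
After op 10 (replace(2, 'd')): offset=2, physical=[i,B,m,D,d], logical=[m,D,d,i,B]
After op 11 (rotate(+3)): offset=0, physical=[i,B,m,D,d], logical=[i,B,m,D,d]
After op 12 (swap(1, 4)): offset=0, physical=[i,d,m,D,B], logical=[i,d,m,D,B]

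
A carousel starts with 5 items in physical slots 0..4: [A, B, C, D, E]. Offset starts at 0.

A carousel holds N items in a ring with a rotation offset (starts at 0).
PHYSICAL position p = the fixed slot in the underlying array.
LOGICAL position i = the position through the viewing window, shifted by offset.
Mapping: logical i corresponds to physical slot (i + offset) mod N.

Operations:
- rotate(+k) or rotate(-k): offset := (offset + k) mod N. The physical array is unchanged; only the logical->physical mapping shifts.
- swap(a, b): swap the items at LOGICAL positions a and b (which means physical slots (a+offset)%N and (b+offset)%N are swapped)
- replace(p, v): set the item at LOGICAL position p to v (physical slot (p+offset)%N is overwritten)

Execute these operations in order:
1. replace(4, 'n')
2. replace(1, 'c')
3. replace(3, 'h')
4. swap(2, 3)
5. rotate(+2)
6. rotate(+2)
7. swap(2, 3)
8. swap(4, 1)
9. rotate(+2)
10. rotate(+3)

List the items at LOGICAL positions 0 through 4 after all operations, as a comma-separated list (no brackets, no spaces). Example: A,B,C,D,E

After op 1 (replace(4, 'n')): offset=0, physical=[A,B,C,D,n], logical=[A,B,C,D,n]
After op 2 (replace(1, 'c')): offset=0, physical=[A,c,C,D,n], logical=[A,c,C,D,n]
After op 3 (replace(3, 'h')): offset=0, physical=[A,c,C,h,n], logical=[A,c,C,h,n]
After op 4 (swap(2, 3)): offset=0, physical=[A,c,h,C,n], logical=[A,c,h,C,n]
After op 5 (rotate(+2)): offset=2, physical=[A,c,h,C,n], logical=[h,C,n,A,c]
After op 6 (rotate(+2)): offset=4, physical=[A,c,h,C,n], logical=[n,A,c,h,C]
After op 7 (swap(2, 3)): offset=4, physical=[A,h,c,C,n], logical=[n,A,h,c,C]
After op 8 (swap(4, 1)): offset=4, physical=[C,h,c,A,n], logical=[n,C,h,c,A]
After op 9 (rotate(+2)): offset=1, physical=[C,h,c,A,n], logical=[h,c,A,n,C]
After op 10 (rotate(+3)): offset=4, physical=[C,h,c,A,n], logical=[n,C,h,c,A]

Answer: n,C,h,c,A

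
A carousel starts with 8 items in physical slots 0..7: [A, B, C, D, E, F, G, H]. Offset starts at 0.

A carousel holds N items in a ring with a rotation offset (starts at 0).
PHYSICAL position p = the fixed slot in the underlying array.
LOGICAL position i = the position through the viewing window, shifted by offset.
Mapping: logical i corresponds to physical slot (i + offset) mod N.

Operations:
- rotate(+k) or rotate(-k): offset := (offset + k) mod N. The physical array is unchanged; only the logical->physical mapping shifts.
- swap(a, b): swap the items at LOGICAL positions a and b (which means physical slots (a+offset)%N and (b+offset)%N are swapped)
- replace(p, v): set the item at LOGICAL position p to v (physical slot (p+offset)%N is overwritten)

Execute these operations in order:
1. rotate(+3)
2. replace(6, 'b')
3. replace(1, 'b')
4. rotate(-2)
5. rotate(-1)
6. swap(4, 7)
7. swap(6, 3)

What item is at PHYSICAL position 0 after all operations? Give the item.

After op 1 (rotate(+3)): offset=3, physical=[A,B,C,D,E,F,G,H], logical=[D,E,F,G,H,A,B,C]
After op 2 (replace(6, 'b')): offset=3, physical=[A,b,C,D,E,F,G,H], logical=[D,E,F,G,H,A,b,C]
After op 3 (replace(1, 'b')): offset=3, physical=[A,b,C,D,b,F,G,H], logical=[D,b,F,G,H,A,b,C]
After op 4 (rotate(-2)): offset=1, physical=[A,b,C,D,b,F,G,H], logical=[b,C,D,b,F,G,H,A]
After op 5 (rotate(-1)): offset=0, physical=[A,b,C,D,b,F,G,H], logical=[A,b,C,D,b,F,G,H]
After op 6 (swap(4, 7)): offset=0, physical=[A,b,C,D,H,F,G,b], logical=[A,b,C,D,H,F,G,b]
After op 7 (swap(6, 3)): offset=0, physical=[A,b,C,G,H,F,D,b], logical=[A,b,C,G,H,F,D,b]

Answer: A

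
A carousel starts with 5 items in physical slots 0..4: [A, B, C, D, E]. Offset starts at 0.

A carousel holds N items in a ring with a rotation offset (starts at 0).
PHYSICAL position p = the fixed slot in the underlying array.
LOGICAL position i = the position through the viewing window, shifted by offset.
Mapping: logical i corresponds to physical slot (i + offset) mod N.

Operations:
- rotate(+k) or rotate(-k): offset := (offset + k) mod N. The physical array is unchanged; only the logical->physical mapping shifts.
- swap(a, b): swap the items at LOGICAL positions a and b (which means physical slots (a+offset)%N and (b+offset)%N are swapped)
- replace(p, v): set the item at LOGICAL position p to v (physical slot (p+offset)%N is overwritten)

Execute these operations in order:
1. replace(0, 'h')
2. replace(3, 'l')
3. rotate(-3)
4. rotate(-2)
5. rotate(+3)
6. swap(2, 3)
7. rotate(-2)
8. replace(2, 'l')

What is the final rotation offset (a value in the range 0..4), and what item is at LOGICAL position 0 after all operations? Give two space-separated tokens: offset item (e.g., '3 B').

After op 1 (replace(0, 'h')): offset=0, physical=[h,B,C,D,E], logical=[h,B,C,D,E]
After op 2 (replace(3, 'l')): offset=0, physical=[h,B,C,l,E], logical=[h,B,C,l,E]
After op 3 (rotate(-3)): offset=2, physical=[h,B,C,l,E], logical=[C,l,E,h,B]
After op 4 (rotate(-2)): offset=0, physical=[h,B,C,l,E], logical=[h,B,C,l,E]
After op 5 (rotate(+3)): offset=3, physical=[h,B,C,l,E], logical=[l,E,h,B,C]
After op 6 (swap(2, 3)): offset=3, physical=[B,h,C,l,E], logical=[l,E,B,h,C]
After op 7 (rotate(-2)): offset=1, physical=[B,h,C,l,E], logical=[h,C,l,E,B]
After op 8 (replace(2, 'l')): offset=1, physical=[B,h,C,l,E], logical=[h,C,l,E,B]

Answer: 1 h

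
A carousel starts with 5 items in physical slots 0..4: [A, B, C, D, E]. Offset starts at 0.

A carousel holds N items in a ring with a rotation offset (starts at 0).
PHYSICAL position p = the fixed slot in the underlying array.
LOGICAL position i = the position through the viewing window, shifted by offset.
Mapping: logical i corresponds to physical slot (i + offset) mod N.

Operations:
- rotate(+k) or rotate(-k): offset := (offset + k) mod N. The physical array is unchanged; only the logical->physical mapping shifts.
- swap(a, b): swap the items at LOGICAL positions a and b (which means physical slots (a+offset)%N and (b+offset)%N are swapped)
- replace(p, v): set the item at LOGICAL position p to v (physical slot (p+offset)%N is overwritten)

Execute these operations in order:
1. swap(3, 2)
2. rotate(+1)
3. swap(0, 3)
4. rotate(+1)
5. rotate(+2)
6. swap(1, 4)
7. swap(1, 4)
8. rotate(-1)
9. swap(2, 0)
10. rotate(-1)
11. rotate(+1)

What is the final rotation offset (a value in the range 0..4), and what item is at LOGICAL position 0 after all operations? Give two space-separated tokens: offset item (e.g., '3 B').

After op 1 (swap(3, 2)): offset=0, physical=[A,B,D,C,E], logical=[A,B,D,C,E]
After op 2 (rotate(+1)): offset=1, physical=[A,B,D,C,E], logical=[B,D,C,E,A]
After op 3 (swap(0, 3)): offset=1, physical=[A,E,D,C,B], logical=[E,D,C,B,A]
After op 4 (rotate(+1)): offset=2, physical=[A,E,D,C,B], logical=[D,C,B,A,E]
After op 5 (rotate(+2)): offset=4, physical=[A,E,D,C,B], logical=[B,A,E,D,C]
After op 6 (swap(1, 4)): offset=4, physical=[C,E,D,A,B], logical=[B,C,E,D,A]
After op 7 (swap(1, 4)): offset=4, physical=[A,E,D,C,B], logical=[B,A,E,D,C]
After op 8 (rotate(-1)): offset=3, physical=[A,E,D,C,B], logical=[C,B,A,E,D]
After op 9 (swap(2, 0)): offset=3, physical=[C,E,D,A,B], logical=[A,B,C,E,D]
After op 10 (rotate(-1)): offset=2, physical=[C,E,D,A,B], logical=[D,A,B,C,E]
After op 11 (rotate(+1)): offset=3, physical=[C,E,D,A,B], logical=[A,B,C,E,D]

Answer: 3 A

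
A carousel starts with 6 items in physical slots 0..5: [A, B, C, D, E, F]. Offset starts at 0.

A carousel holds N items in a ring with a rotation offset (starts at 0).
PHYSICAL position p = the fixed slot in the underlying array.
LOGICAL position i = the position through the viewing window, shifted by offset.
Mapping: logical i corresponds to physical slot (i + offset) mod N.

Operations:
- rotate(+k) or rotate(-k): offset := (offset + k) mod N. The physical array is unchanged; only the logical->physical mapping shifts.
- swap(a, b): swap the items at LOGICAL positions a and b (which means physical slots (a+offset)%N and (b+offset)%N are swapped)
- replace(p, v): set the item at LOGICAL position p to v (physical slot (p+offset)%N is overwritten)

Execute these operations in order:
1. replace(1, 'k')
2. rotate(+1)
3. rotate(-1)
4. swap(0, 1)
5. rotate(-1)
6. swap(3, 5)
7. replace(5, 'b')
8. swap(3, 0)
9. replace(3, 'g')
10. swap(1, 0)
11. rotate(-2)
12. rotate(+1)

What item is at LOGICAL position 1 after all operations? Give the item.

After op 1 (replace(1, 'k')): offset=0, physical=[A,k,C,D,E,F], logical=[A,k,C,D,E,F]
After op 2 (rotate(+1)): offset=1, physical=[A,k,C,D,E,F], logical=[k,C,D,E,F,A]
After op 3 (rotate(-1)): offset=0, physical=[A,k,C,D,E,F], logical=[A,k,C,D,E,F]
After op 4 (swap(0, 1)): offset=0, physical=[k,A,C,D,E,F], logical=[k,A,C,D,E,F]
After op 5 (rotate(-1)): offset=5, physical=[k,A,C,D,E,F], logical=[F,k,A,C,D,E]
After op 6 (swap(3, 5)): offset=5, physical=[k,A,E,D,C,F], logical=[F,k,A,E,D,C]
After op 7 (replace(5, 'b')): offset=5, physical=[k,A,E,D,b,F], logical=[F,k,A,E,D,b]
After op 8 (swap(3, 0)): offset=5, physical=[k,A,F,D,b,E], logical=[E,k,A,F,D,b]
After op 9 (replace(3, 'g')): offset=5, physical=[k,A,g,D,b,E], logical=[E,k,A,g,D,b]
After op 10 (swap(1, 0)): offset=5, physical=[E,A,g,D,b,k], logical=[k,E,A,g,D,b]
After op 11 (rotate(-2)): offset=3, physical=[E,A,g,D,b,k], logical=[D,b,k,E,A,g]
After op 12 (rotate(+1)): offset=4, physical=[E,A,g,D,b,k], logical=[b,k,E,A,g,D]

Answer: k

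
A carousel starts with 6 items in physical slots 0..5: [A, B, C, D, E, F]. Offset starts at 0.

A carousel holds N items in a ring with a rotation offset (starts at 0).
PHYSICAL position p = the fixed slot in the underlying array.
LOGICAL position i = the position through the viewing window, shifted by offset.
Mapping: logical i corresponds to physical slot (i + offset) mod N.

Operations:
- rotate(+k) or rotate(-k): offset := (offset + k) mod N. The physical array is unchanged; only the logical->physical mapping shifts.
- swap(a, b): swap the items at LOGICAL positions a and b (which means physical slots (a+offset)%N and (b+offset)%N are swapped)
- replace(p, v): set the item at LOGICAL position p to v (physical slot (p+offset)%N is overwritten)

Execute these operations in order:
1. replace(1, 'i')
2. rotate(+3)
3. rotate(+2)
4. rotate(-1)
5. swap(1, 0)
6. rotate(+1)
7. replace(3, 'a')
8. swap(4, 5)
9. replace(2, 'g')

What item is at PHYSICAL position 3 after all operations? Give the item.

After op 1 (replace(1, 'i')): offset=0, physical=[A,i,C,D,E,F], logical=[A,i,C,D,E,F]
After op 2 (rotate(+3)): offset=3, physical=[A,i,C,D,E,F], logical=[D,E,F,A,i,C]
After op 3 (rotate(+2)): offset=5, physical=[A,i,C,D,E,F], logical=[F,A,i,C,D,E]
After op 4 (rotate(-1)): offset=4, physical=[A,i,C,D,E,F], logical=[E,F,A,i,C,D]
After op 5 (swap(1, 0)): offset=4, physical=[A,i,C,D,F,E], logical=[F,E,A,i,C,D]
After op 6 (rotate(+1)): offset=5, physical=[A,i,C,D,F,E], logical=[E,A,i,C,D,F]
After op 7 (replace(3, 'a')): offset=5, physical=[A,i,a,D,F,E], logical=[E,A,i,a,D,F]
After op 8 (swap(4, 5)): offset=5, physical=[A,i,a,F,D,E], logical=[E,A,i,a,F,D]
After op 9 (replace(2, 'g')): offset=5, physical=[A,g,a,F,D,E], logical=[E,A,g,a,F,D]

Answer: F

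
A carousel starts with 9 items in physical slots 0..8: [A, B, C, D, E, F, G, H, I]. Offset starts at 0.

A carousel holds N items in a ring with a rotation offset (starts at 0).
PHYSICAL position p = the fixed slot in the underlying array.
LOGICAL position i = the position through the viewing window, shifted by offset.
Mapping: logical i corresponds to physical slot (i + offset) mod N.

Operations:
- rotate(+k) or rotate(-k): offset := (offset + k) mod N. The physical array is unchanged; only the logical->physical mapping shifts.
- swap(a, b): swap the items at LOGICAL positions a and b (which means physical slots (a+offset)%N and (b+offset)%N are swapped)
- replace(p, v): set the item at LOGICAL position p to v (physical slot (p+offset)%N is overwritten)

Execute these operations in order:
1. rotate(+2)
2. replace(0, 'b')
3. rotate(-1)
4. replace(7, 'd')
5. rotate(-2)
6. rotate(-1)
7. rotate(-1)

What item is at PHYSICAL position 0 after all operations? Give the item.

After op 1 (rotate(+2)): offset=2, physical=[A,B,C,D,E,F,G,H,I], logical=[C,D,E,F,G,H,I,A,B]
After op 2 (replace(0, 'b')): offset=2, physical=[A,B,b,D,E,F,G,H,I], logical=[b,D,E,F,G,H,I,A,B]
After op 3 (rotate(-1)): offset=1, physical=[A,B,b,D,E,F,G,H,I], logical=[B,b,D,E,F,G,H,I,A]
After op 4 (replace(7, 'd')): offset=1, physical=[A,B,b,D,E,F,G,H,d], logical=[B,b,D,E,F,G,H,d,A]
After op 5 (rotate(-2)): offset=8, physical=[A,B,b,D,E,F,G,H,d], logical=[d,A,B,b,D,E,F,G,H]
After op 6 (rotate(-1)): offset=7, physical=[A,B,b,D,E,F,G,H,d], logical=[H,d,A,B,b,D,E,F,G]
After op 7 (rotate(-1)): offset=6, physical=[A,B,b,D,E,F,G,H,d], logical=[G,H,d,A,B,b,D,E,F]

Answer: A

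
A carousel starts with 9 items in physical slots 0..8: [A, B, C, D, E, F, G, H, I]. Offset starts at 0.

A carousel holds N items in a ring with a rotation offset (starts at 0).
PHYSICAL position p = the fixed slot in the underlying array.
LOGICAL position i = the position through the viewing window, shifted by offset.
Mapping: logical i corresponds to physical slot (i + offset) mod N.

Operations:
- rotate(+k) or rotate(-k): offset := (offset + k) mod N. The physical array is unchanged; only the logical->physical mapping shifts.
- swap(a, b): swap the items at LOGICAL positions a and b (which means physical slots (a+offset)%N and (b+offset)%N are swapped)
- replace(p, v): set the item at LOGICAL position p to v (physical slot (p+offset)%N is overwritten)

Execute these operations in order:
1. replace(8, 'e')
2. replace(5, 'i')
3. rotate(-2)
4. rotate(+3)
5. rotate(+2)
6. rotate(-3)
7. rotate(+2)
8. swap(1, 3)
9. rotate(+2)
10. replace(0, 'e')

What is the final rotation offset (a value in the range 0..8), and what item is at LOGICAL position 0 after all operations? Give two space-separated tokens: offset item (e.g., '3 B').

After op 1 (replace(8, 'e')): offset=0, physical=[A,B,C,D,E,F,G,H,e], logical=[A,B,C,D,E,F,G,H,e]
After op 2 (replace(5, 'i')): offset=0, physical=[A,B,C,D,E,i,G,H,e], logical=[A,B,C,D,E,i,G,H,e]
After op 3 (rotate(-2)): offset=7, physical=[A,B,C,D,E,i,G,H,e], logical=[H,e,A,B,C,D,E,i,G]
After op 4 (rotate(+3)): offset=1, physical=[A,B,C,D,E,i,G,H,e], logical=[B,C,D,E,i,G,H,e,A]
After op 5 (rotate(+2)): offset=3, physical=[A,B,C,D,E,i,G,H,e], logical=[D,E,i,G,H,e,A,B,C]
After op 6 (rotate(-3)): offset=0, physical=[A,B,C,D,E,i,G,H,e], logical=[A,B,C,D,E,i,G,H,e]
After op 7 (rotate(+2)): offset=2, physical=[A,B,C,D,E,i,G,H,e], logical=[C,D,E,i,G,H,e,A,B]
After op 8 (swap(1, 3)): offset=2, physical=[A,B,C,i,E,D,G,H,e], logical=[C,i,E,D,G,H,e,A,B]
After op 9 (rotate(+2)): offset=4, physical=[A,B,C,i,E,D,G,H,e], logical=[E,D,G,H,e,A,B,C,i]
After op 10 (replace(0, 'e')): offset=4, physical=[A,B,C,i,e,D,G,H,e], logical=[e,D,G,H,e,A,B,C,i]

Answer: 4 e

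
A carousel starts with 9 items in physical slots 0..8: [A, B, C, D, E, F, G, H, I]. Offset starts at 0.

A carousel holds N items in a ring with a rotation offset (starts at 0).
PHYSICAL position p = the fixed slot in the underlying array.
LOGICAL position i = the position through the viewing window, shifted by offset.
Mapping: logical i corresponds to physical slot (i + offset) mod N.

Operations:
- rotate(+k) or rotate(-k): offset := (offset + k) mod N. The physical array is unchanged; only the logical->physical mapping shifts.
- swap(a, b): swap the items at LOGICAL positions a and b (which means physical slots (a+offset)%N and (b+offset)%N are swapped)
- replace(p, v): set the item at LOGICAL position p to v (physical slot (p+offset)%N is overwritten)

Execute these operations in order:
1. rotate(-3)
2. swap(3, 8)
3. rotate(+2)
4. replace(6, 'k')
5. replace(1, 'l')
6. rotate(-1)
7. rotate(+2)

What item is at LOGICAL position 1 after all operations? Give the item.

After op 1 (rotate(-3)): offset=6, physical=[A,B,C,D,E,F,G,H,I], logical=[G,H,I,A,B,C,D,E,F]
After op 2 (swap(3, 8)): offset=6, physical=[F,B,C,D,E,A,G,H,I], logical=[G,H,I,F,B,C,D,E,A]
After op 3 (rotate(+2)): offset=8, physical=[F,B,C,D,E,A,G,H,I], logical=[I,F,B,C,D,E,A,G,H]
After op 4 (replace(6, 'k')): offset=8, physical=[F,B,C,D,E,k,G,H,I], logical=[I,F,B,C,D,E,k,G,H]
After op 5 (replace(1, 'l')): offset=8, physical=[l,B,C,D,E,k,G,H,I], logical=[I,l,B,C,D,E,k,G,H]
After op 6 (rotate(-1)): offset=7, physical=[l,B,C,D,E,k,G,H,I], logical=[H,I,l,B,C,D,E,k,G]
After op 7 (rotate(+2)): offset=0, physical=[l,B,C,D,E,k,G,H,I], logical=[l,B,C,D,E,k,G,H,I]

Answer: B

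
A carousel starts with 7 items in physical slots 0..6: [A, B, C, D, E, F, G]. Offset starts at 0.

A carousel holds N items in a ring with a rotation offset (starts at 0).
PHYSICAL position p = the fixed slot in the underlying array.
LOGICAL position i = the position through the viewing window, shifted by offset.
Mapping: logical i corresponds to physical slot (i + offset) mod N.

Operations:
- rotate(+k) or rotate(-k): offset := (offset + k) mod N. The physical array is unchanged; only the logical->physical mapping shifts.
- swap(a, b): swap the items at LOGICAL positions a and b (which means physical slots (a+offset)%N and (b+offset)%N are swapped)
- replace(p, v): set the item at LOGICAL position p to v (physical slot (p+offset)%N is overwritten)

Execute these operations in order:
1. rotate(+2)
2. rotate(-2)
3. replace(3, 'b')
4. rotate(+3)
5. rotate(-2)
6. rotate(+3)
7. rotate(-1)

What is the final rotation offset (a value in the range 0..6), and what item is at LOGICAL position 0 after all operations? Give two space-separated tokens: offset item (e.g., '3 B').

After op 1 (rotate(+2)): offset=2, physical=[A,B,C,D,E,F,G], logical=[C,D,E,F,G,A,B]
After op 2 (rotate(-2)): offset=0, physical=[A,B,C,D,E,F,G], logical=[A,B,C,D,E,F,G]
After op 3 (replace(3, 'b')): offset=0, physical=[A,B,C,b,E,F,G], logical=[A,B,C,b,E,F,G]
After op 4 (rotate(+3)): offset=3, physical=[A,B,C,b,E,F,G], logical=[b,E,F,G,A,B,C]
After op 5 (rotate(-2)): offset=1, physical=[A,B,C,b,E,F,G], logical=[B,C,b,E,F,G,A]
After op 6 (rotate(+3)): offset=4, physical=[A,B,C,b,E,F,G], logical=[E,F,G,A,B,C,b]
After op 7 (rotate(-1)): offset=3, physical=[A,B,C,b,E,F,G], logical=[b,E,F,G,A,B,C]

Answer: 3 b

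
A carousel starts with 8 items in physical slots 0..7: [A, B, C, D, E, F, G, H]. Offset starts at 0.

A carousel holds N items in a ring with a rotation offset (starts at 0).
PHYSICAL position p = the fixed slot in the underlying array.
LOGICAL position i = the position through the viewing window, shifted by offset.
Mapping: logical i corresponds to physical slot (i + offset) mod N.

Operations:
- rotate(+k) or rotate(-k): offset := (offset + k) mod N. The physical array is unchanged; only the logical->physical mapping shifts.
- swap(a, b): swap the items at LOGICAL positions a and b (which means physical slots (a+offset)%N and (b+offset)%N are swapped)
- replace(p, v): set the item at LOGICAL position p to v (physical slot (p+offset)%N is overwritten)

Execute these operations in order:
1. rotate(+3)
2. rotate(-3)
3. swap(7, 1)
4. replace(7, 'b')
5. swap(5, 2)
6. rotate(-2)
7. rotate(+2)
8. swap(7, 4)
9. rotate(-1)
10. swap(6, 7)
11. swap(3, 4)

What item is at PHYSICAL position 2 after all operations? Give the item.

After op 1 (rotate(+3)): offset=3, physical=[A,B,C,D,E,F,G,H], logical=[D,E,F,G,H,A,B,C]
After op 2 (rotate(-3)): offset=0, physical=[A,B,C,D,E,F,G,H], logical=[A,B,C,D,E,F,G,H]
After op 3 (swap(7, 1)): offset=0, physical=[A,H,C,D,E,F,G,B], logical=[A,H,C,D,E,F,G,B]
After op 4 (replace(7, 'b')): offset=0, physical=[A,H,C,D,E,F,G,b], logical=[A,H,C,D,E,F,G,b]
After op 5 (swap(5, 2)): offset=0, physical=[A,H,F,D,E,C,G,b], logical=[A,H,F,D,E,C,G,b]
After op 6 (rotate(-2)): offset=6, physical=[A,H,F,D,E,C,G,b], logical=[G,b,A,H,F,D,E,C]
After op 7 (rotate(+2)): offset=0, physical=[A,H,F,D,E,C,G,b], logical=[A,H,F,D,E,C,G,b]
After op 8 (swap(7, 4)): offset=0, physical=[A,H,F,D,b,C,G,E], logical=[A,H,F,D,b,C,G,E]
After op 9 (rotate(-1)): offset=7, physical=[A,H,F,D,b,C,G,E], logical=[E,A,H,F,D,b,C,G]
After op 10 (swap(6, 7)): offset=7, physical=[A,H,F,D,b,G,C,E], logical=[E,A,H,F,D,b,G,C]
After op 11 (swap(3, 4)): offset=7, physical=[A,H,D,F,b,G,C,E], logical=[E,A,H,D,F,b,G,C]

Answer: D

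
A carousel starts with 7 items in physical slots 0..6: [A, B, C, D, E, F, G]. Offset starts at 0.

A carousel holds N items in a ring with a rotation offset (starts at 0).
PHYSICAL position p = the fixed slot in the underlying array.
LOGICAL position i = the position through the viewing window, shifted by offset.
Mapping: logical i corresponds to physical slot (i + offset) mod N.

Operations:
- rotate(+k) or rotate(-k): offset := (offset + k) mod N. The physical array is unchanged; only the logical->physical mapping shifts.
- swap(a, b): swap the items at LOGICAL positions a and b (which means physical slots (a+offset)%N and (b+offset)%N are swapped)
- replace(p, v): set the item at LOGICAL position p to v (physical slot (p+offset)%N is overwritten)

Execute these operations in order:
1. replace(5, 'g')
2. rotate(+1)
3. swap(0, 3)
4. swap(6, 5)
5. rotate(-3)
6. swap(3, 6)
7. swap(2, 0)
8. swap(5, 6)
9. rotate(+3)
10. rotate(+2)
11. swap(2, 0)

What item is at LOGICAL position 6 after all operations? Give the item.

Answer: C

Derivation:
After op 1 (replace(5, 'g')): offset=0, physical=[A,B,C,D,E,g,G], logical=[A,B,C,D,E,g,G]
After op 2 (rotate(+1)): offset=1, physical=[A,B,C,D,E,g,G], logical=[B,C,D,E,g,G,A]
After op 3 (swap(0, 3)): offset=1, physical=[A,E,C,D,B,g,G], logical=[E,C,D,B,g,G,A]
After op 4 (swap(6, 5)): offset=1, physical=[G,E,C,D,B,g,A], logical=[E,C,D,B,g,A,G]
After op 5 (rotate(-3)): offset=5, physical=[G,E,C,D,B,g,A], logical=[g,A,G,E,C,D,B]
After op 6 (swap(3, 6)): offset=5, physical=[G,B,C,D,E,g,A], logical=[g,A,G,B,C,D,E]
After op 7 (swap(2, 0)): offset=5, physical=[g,B,C,D,E,G,A], logical=[G,A,g,B,C,D,E]
After op 8 (swap(5, 6)): offset=5, physical=[g,B,C,E,D,G,A], logical=[G,A,g,B,C,E,D]
After op 9 (rotate(+3)): offset=1, physical=[g,B,C,E,D,G,A], logical=[B,C,E,D,G,A,g]
After op 10 (rotate(+2)): offset=3, physical=[g,B,C,E,D,G,A], logical=[E,D,G,A,g,B,C]
After op 11 (swap(2, 0)): offset=3, physical=[g,B,C,G,D,E,A], logical=[G,D,E,A,g,B,C]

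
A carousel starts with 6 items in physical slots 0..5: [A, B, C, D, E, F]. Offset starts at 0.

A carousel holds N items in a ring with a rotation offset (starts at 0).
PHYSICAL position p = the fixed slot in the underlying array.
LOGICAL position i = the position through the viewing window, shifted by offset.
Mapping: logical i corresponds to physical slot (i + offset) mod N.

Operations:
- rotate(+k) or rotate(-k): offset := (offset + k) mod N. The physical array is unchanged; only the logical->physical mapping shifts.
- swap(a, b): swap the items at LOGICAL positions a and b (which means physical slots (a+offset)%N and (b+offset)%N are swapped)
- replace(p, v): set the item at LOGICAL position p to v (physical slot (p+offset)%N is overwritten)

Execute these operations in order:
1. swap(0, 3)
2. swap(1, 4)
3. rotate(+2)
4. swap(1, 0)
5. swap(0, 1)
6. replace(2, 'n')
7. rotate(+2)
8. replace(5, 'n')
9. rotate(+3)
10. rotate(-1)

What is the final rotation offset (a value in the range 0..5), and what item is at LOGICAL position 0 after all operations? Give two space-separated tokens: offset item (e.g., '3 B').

After op 1 (swap(0, 3)): offset=0, physical=[D,B,C,A,E,F], logical=[D,B,C,A,E,F]
After op 2 (swap(1, 4)): offset=0, physical=[D,E,C,A,B,F], logical=[D,E,C,A,B,F]
After op 3 (rotate(+2)): offset=2, physical=[D,E,C,A,B,F], logical=[C,A,B,F,D,E]
After op 4 (swap(1, 0)): offset=2, physical=[D,E,A,C,B,F], logical=[A,C,B,F,D,E]
After op 5 (swap(0, 1)): offset=2, physical=[D,E,C,A,B,F], logical=[C,A,B,F,D,E]
After op 6 (replace(2, 'n')): offset=2, physical=[D,E,C,A,n,F], logical=[C,A,n,F,D,E]
After op 7 (rotate(+2)): offset=4, physical=[D,E,C,A,n,F], logical=[n,F,D,E,C,A]
After op 8 (replace(5, 'n')): offset=4, physical=[D,E,C,n,n,F], logical=[n,F,D,E,C,n]
After op 9 (rotate(+3)): offset=1, physical=[D,E,C,n,n,F], logical=[E,C,n,n,F,D]
After op 10 (rotate(-1)): offset=0, physical=[D,E,C,n,n,F], logical=[D,E,C,n,n,F]

Answer: 0 D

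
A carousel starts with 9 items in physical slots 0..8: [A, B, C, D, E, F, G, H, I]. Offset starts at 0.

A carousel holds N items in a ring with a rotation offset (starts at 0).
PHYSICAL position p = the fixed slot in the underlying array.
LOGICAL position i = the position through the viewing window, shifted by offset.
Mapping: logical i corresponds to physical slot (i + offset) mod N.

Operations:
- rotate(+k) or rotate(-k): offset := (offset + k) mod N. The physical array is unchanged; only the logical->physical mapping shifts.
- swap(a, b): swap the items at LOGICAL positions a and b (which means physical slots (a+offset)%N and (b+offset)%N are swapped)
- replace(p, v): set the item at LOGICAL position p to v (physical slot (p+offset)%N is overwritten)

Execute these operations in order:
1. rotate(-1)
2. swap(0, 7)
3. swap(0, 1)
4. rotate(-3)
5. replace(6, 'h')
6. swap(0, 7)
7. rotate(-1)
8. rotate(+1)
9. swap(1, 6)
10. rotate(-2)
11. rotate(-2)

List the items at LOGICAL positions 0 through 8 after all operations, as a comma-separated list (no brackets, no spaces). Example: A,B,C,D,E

Answer: B,I,F,E,D,h,H,A,G

Derivation:
After op 1 (rotate(-1)): offset=8, physical=[A,B,C,D,E,F,G,H,I], logical=[I,A,B,C,D,E,F,G,H]
After op 2 (swap(0, 7)): offset=8, physical=[A,B,C,D,E,F,I,H,G], logical=[G,A,B,C,D,E,F,I,H]
After op 3 (swap(0, 1)): offset=8, physical=[G,B,C,D,E,F,I,H,A], logical=[A,G,B,C,D,E,F,I,H]
After op 4 (rotate(-3)): offset=5, physical=[G,B,C,D,E,F,I,H,A], logical=[F,I,H,A,G,B,C,D,E]
After op 5 (replace(6, 'h')): offset=5, physical=[G,B,h,D,E,F,I,H,A], logical=[F,I,H,A,G,B,h,D,E]
After op 6 (swap(0, 7)): offset=5, physical=[G,B,h,F,E,D,I,H,A], logical=[D,I,H,A,G,B,h,F,E]
After op 7 (rotate(-1)): offset=4, physical=[G,B,h,F,E,D,I,H,A], logical=[E,D,I,H,A,G,B,h,F]
After op 8 (rotate(+1)): offset=5, physical=[G,B,h,F,E,D,I,H,A], logical=[D,I,H,A,G,B,h,F,E]
After op 9 (swap(1, 6)): offset=5, physical=[G,B,I,F,E,D,h,H,A], logical=[D,h,H,A,G,B,I,F,E]
After op 10 (rotate(-2)): offset=3, physical=[G,B,I,F,E,D,h,H,A], logical=[F,E,D,h,H,A,G,B,I]
After op 11 (rotate(-2)): offset=1, physical=[G,B,I,F,E,D,h,H,A], logical=[B,I,F,E,D,h,H,A,G]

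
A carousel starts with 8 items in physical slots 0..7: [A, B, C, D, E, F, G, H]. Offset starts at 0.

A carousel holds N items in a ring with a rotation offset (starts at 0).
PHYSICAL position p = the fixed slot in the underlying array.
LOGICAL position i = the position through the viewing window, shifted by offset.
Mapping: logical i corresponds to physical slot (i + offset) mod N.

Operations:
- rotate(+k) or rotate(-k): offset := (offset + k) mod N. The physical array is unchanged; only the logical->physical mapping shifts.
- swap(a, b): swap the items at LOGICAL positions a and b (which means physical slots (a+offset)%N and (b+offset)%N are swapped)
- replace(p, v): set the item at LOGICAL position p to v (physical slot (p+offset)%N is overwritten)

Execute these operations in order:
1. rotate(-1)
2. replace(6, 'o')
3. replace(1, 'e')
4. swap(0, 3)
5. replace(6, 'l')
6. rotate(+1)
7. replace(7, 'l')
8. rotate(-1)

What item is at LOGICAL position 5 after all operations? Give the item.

Answer: E

Derivation:
After op 1 (rotate(-1)): offset=7, physical=[A,B,C,D,E,F,G,H], logical=[H,A,B,C,D,E,F,G]
After op 2 (replace(6, 'o')): offset=7, physical=[A,B,C,D,E,o,G,H], logical=[H,A,B,C,D,E,o,G]
After op 3 (replace(1, 'e')): offset=7, physical=[e,B,C,D,E,o,G,H], logical=[H,e,B,C,D,E,o,G]
After op 4 (swap(0, 3)): offset=7, physical=[e,B,H,D,E,o,G,C], logical=[C,e,B,H,D,E,o,G]
After op 5 (replace(6, 'l')): offset=7, physical=[e,B,H,D,E,l,G,C], logical=[C,e,B,H,D,E,l,G]
After op 6 (rotate(+1)): offset=0, physical=[e,B,H,D,E,l,G,C], logical=[e,B,H,D,E,l,G,C]
After op 7 (replace(7, 'l')): offset=0, physical=[e,B,H,D,E,l,G,l], logical=[e,B,H,D,E,l,G,l]
After op 8 (rotate(-1)): offset=7, physical=[e,B,H,D,E,l,G,l], logical=[l,e,B,H,D,E,l,G]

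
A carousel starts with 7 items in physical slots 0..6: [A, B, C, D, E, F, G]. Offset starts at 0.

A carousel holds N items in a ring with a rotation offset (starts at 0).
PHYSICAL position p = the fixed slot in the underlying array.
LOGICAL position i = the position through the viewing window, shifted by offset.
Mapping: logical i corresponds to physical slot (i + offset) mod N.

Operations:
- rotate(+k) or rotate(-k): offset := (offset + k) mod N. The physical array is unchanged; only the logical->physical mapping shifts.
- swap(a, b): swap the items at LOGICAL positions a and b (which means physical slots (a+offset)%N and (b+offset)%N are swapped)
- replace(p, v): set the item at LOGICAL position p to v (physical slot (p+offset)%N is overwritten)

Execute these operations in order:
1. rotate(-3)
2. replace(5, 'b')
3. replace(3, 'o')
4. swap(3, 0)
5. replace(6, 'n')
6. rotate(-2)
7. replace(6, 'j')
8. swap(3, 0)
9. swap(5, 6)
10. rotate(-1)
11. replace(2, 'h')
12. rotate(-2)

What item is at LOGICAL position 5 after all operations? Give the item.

Answer: o

Derivation:
After op 1 (rotate(-3)): offset=4, physical=[A,B,C,D,E,F,G], logical=[E,F,G,A,B,C,D]
After op 2 (replace(5, 'b')): offset=4, physical=[A,B,b,D,E,F,G], logical=[E,F,G,A,B,b,D]
After op 3 (replace(3, 'o')): offset=4, physical=[o,B,b,D,E,F,G], logical=[E,F,G,o,B,b,D]
After op 4 (swap(3, 0)): offset=4, physical=[E,B,b,D,o,F,G], logical=[o,F,G,E,B,b,D]
After op 5 (replace(6, 'n')): offset=4, physical=[E,B,b,n,o,F,G], logical=[o,F,G,E,B,b,n]
After op 6 (rotate(-2)): offset=2, physical=[E,B,b,n,o,F,G], logical=[b,n,o,F,G,E,B]
After op 7 (replace(6, 'j')): offset=2, physical=[E,j,b,n,o,F,G], logical=[b,n,o,F,G,E,j]
After op 8 (swap(3, 0)): offset=2, physical=[E,j,F,n,o,b,G], logical=[F,n,o,b,G,E,j]
After op 9 (swap(5, 6)): offset=2, physical=[j,E,F,n,o,b,G], logical=[F,n,o,b,G,j,E]
After op 10 (rotate(-1)): offset=1, physical=[j,E,F,n,o,b,G], logical=[E,F,n,o,b,G,j]
After op 11 (replace(2, 'h')): offset=1, physical=[j,E,F,h,o,b,G], logical=[E,F,h,o,b,G,j]
After op 12 (rotate(-2)): offset=6, physical=[j,E,F,h,o,b,G], logical=[G,j,E,F,h,o,b]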